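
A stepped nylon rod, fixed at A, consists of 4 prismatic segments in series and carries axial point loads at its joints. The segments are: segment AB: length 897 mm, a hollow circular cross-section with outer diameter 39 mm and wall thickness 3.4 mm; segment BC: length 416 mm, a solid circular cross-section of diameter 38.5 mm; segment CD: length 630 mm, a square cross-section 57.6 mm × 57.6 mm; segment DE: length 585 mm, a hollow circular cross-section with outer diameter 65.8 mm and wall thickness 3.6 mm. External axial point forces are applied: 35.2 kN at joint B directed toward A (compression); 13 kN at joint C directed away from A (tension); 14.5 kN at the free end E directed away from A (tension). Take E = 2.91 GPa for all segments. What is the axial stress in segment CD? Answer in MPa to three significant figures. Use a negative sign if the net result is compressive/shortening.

4.37 MPa

Internal axial forces (sectioning from the free end, tension +): N_DE = 14.5 kN, N_CD = 14.5 kN, N_BC = 27.5 kN, N_AB = -7.7 kN.
A_CD = 3318 mm².
σ_CD = N_CD/A_CD = 14500/3318 = 4.37 MPa.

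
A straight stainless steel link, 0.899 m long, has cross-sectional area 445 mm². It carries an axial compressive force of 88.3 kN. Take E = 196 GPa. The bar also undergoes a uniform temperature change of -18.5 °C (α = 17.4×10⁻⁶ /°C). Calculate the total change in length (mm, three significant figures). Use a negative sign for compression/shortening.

-1.20 mm

δ_mech = NL/(AE) = -88300·899/(445·196000) = -0.9101 mm.
δ_thermal = αLΔT = 17.4e-6·899·-18.5 = -0.2894 mm.
δ = δ_mech + δ_thermal = -1.2 mm.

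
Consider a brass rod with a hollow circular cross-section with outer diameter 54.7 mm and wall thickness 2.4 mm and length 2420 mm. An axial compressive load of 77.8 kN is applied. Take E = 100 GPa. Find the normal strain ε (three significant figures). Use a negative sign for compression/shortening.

-0.00197

A = 394.3 mm².
σ = N/A = -197.3 MPa; ε = σ/E = -197.3/100000 = -1.973e-03.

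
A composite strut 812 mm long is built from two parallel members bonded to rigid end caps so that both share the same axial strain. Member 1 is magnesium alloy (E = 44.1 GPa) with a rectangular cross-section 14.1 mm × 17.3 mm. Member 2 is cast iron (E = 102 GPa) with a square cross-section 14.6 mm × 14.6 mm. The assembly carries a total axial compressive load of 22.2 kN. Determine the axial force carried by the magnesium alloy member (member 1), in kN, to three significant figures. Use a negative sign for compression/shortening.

A_1 = 243.9 mm².
A_2 = 213.2 mm².
Equal strain + equilibrium ⇒ each member carries load in proportion to AE: A₁E₁ = 10760000 N, A₂E₂ = 21740000 N, ΣAE = 32500000 N.
F₁ = P·A₁E₁/ΣAE = -22200·10760000/32500000 = -7348 N.

-7.35 kN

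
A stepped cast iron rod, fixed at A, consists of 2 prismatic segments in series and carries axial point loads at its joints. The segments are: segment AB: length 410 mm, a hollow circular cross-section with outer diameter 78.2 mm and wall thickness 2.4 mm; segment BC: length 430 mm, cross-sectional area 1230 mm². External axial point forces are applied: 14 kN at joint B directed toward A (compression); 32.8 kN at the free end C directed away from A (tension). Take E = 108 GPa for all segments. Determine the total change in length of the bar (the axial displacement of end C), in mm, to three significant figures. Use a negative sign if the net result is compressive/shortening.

0.231 mm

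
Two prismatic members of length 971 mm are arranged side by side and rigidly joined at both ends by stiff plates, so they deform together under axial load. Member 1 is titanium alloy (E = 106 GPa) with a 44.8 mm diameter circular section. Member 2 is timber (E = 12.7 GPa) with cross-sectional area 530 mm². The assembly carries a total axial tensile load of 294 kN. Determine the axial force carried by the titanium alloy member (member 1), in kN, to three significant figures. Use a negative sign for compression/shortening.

A_1 = 1576 mm².
Equal strain + equilibrium ⇒ each member carries load in proportion to AE: A₁E₁ = 167100000 N, A₂E₂ = 6731000 N, ΣAE = 173800000 N.
F₁ = P·A₁E₁/ΣAE = 294000·167100000/173800000 = 282600 N.

283 kN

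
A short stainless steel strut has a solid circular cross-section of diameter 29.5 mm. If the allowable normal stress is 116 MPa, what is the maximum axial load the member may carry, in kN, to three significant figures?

A = 683.5 mm².
P_max = σ_allow · A = 116 · 683.5 = 79290 N = 79.29 kN.

79.3 kN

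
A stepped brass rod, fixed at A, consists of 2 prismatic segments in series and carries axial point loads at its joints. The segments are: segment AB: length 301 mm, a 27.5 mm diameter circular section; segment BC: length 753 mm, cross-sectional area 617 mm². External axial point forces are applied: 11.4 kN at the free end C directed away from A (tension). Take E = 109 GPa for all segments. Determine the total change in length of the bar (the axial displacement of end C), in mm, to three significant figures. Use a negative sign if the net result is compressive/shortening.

Internal axial forces (sectioning from the free end, tension +): N_BC = 11.4 kN, N_AB = 11.4 kN.
A_AB = 594 mm².
δ_AB = 11400·301/(594·109000) = 0.053 mm
δ_BC = 11400·753/(617·109000) = 0.1276 mm
δ = Σδ_i = 0.1806 mm.

0.181 mm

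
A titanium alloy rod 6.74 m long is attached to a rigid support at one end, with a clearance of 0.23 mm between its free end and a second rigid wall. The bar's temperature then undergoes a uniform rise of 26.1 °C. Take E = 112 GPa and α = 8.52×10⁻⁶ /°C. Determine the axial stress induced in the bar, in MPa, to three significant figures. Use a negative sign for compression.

-21.1 MPa

Free thermal expansion αLΔT = 8.52e-6 · 6740 · 26.1 = 1.499 mm.
The walls engage after the gap closes; constrained expansion = 1.499 − 0.23 = 1.269 mm.
The walls impose strain ε = −(1.269)/6740 = -1.8825e-04; σ = Eε = 112000 · -1.8825e-04 = -21.08 MPa.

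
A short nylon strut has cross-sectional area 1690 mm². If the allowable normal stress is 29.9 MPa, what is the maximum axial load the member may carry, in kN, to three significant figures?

P_max = σ_allow · A = 29.9 · 1690 = 50530 N = 50.53 kN.

50.5 kN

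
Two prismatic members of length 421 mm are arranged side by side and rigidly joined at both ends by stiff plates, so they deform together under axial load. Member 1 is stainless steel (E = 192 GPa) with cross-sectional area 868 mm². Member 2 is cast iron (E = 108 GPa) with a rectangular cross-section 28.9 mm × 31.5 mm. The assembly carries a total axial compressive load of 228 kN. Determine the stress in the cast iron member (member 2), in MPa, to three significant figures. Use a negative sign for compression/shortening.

A_2 = 910.3 mm².
Equal strain + equilibrium ⇒ each member carries load in proportion to AE: A₁E₁ = 166700000 N, A₂E₂ = 98320000 N, ΣAE = 265000000 N.
σ₂ = P·E₂/ΣAE = -228000·108000/265000000 = -92.93 MPa.

-92.9 MPa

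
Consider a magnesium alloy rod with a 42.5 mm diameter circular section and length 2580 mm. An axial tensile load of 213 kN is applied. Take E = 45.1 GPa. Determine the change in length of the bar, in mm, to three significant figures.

8.59 mm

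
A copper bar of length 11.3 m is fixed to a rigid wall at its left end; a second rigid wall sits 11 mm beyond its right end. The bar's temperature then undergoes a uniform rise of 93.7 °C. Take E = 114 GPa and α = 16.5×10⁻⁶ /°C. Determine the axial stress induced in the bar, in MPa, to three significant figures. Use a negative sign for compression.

-65.3 MPa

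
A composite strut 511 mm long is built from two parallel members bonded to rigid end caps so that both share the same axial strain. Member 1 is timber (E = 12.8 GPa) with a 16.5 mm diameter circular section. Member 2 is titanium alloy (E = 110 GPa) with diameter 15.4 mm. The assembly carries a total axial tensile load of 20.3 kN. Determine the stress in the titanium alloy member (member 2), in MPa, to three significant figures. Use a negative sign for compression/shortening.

96.1 MPa

A_1 = 213.8 mm².
A_2 = 186.3 mm².
Equal strain + equilibrium ⇒ each member carries load in proportion to AE: A₁E₁ = 2737000 N, A₂E₂ = 20490000 N, ΣAE = 23230000 N.
σ₂ = P·E₂/ΣAE = 20300·110000/23230000 = 96.14 MPa.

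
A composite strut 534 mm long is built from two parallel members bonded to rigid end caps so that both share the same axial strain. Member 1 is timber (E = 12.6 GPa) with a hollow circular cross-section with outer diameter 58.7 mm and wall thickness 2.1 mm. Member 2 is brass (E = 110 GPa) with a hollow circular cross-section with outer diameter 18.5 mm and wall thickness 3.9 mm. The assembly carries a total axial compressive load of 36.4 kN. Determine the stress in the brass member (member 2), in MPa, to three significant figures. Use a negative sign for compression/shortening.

-164 MPa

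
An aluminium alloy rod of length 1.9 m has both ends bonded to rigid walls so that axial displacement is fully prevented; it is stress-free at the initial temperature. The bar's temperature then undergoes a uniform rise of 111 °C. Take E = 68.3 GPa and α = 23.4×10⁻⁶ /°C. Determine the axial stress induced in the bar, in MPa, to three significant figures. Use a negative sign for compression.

Free thermal expansion αLΔT = 23.4e-6 · 1900 · 111 = 4.935 mm.
The walls impose strain ε = −(4.935)/1900 = -2.5974e-03; σ = Eε = 68300 · -2.5974e-03 = -177.4 MPa.

-177 MPa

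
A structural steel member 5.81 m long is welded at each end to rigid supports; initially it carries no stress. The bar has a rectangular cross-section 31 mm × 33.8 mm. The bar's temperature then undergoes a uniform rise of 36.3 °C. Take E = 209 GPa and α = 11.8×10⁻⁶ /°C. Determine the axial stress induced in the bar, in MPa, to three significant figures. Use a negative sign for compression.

Free thermal expansion αLΔT = 11.8e-6 · 5810 · 36.3 = 2.489 mm.
The walls impose strain ε = −(2.489)/5810 = -4.2834e-04; σ = Eε = 209000 · -4.2834e-04 = -89.52 MPa.

-89.5 MPa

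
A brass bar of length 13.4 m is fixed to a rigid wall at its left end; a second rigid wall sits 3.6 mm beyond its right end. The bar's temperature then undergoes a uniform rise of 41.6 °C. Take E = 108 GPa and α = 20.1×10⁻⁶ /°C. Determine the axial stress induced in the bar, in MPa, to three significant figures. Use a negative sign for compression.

Free thermal expansion αLΔT = 20.1e-6 · 13400 · 41.6 = 11.2 mm.
The walls engage after the gap closes; constrained expansion = 11.2 − 3.6 = 7.605 mm.
The walls impose strain ε = −(7.605)/13400 = -5.6750e-04; σ = Eε = 108000 · -5.6750e-04 = -61.29 MPa.

-61.3 MPa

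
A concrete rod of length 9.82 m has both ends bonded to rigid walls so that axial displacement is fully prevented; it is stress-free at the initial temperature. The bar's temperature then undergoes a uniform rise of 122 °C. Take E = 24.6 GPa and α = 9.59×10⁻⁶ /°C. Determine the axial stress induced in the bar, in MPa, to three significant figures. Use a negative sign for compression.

-28.8 MPa

Free thermal expansion αLΔT = 9.59e-6 · 9820 · 122 = 11.49 mm.
The walls impose strain ε = −(11.49)/9820 = -1.1700e-03; σ = Eε = 24600 · -1.1700e-03 = -28.78 MPa.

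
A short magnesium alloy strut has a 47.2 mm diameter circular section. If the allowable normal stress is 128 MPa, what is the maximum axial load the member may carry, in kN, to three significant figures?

A = 1750 mm².
P_max = σ_allow · A = 128 · 1750 = 224000 N = 224 kN.

224 kN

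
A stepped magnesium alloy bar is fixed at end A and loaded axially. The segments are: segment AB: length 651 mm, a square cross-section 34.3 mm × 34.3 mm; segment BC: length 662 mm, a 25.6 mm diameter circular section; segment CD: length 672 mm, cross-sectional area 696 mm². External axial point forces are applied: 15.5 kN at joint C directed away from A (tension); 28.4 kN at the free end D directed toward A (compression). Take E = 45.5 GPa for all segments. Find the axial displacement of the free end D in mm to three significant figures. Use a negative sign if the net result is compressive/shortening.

Internal axial forces (sectioning from the free end, tension +): N_CD = -28.4 kN, N_BC = -12.9 kN, N_AB = -12.9 kN.
A_AB = 1176 mm².
A_BC = 514.7 mm².
δ_AB = -12900·651/(1176·45500) = -0.1569 mm
δ_BC = -12900·662/(514.7·45500) = -0.3646 mm
δ_CD = -28400·672/(696·45500) = -0.6027 mm
δ = Σδ_i = -1.124 mm.

-1.12 mm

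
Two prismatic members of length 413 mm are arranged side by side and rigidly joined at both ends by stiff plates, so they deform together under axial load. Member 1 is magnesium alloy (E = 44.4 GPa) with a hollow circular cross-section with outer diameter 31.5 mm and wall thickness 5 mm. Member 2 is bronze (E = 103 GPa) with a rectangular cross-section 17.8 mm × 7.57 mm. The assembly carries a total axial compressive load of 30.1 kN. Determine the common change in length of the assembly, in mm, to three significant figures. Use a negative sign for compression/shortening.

-0.384 mm

A_1 = 416.3 mm².
A_2 = 134.7 mm².
Equal strain + equilibrium ⇒ each member carries load in proportion to AE: A₁E₁ = 18480000 N, A₂E₂ = 13880000 N, ΣAE = 32360000 N.
δ = PL/ΣAE = -30100·413/32360000 = -0.3841 mm.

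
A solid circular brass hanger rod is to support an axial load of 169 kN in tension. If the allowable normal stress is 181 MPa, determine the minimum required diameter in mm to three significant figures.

34.5 mm

Required area A ≥ P/σ_allow = 169000/181 = 933.7 mm².
For a solid circular section, d ≥ √(4A/π) = 34.48 mm.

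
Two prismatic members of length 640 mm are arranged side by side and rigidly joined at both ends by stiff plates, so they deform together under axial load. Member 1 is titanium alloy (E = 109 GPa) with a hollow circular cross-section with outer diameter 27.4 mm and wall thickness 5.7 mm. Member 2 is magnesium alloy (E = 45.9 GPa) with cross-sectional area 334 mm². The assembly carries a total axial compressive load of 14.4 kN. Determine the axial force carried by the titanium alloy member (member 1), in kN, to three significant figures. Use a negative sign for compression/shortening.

A_1 = 388.6 mm².
Equal strain + equilibrium ⇒ each member carries load in proportion to AE: A₁E₁ = 42360000 N, A₂E₂ = 15330000 N, ΣAE = 57690000 N.
F₁ = P·A₁E₁/ΣAE = -14400·42360000/57690000 = -10570 N.

-10.6 kN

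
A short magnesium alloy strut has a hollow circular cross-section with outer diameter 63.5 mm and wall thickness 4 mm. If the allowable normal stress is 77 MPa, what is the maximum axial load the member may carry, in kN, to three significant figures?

57.6 kN

A = 747.7 mm².
P_max = σ_allow · A = 77 · 747.7 = 57570 N = 57.57 kN.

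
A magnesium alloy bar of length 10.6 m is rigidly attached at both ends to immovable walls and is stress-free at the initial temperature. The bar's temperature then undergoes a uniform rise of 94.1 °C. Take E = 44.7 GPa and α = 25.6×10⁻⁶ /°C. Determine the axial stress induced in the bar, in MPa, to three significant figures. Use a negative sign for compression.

-108 MPa

Free thermal expansion αLΔT = 25.6e-6 · 10600 · 94.1 = 25.53 mm.
The walls impose strain ε = −(25.53)/10600 = -2.4090e-03; σ = Eε = 44700 · -2.4090e-03 = -107.7 MPa.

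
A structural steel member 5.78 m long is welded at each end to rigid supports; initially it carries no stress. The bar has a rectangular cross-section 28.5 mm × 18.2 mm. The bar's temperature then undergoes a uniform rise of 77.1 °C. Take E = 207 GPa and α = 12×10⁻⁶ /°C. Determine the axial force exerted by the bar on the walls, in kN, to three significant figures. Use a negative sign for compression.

Free thermal expansion αLΔT = 12e-6 · 5780 · 77.1 = 5.348 mm.
The walls impose strain ε = −(5.348)/5780 = -9.2520e-04; σ = Eε = 207000 · -9.2520e-04 = -191.5 MPa.
Wall reaction R = σ·A = -191.5·518.7 = -99340 N = -99.34 kN.

-99.3 kN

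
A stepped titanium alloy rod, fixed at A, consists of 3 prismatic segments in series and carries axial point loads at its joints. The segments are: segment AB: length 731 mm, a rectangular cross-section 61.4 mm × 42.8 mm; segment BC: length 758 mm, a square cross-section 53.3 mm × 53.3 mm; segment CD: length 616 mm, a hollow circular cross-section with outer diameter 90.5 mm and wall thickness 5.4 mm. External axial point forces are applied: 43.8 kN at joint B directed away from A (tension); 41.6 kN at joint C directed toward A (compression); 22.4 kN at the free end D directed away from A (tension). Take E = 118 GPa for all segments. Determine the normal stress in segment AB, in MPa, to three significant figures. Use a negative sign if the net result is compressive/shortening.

9.36 MPa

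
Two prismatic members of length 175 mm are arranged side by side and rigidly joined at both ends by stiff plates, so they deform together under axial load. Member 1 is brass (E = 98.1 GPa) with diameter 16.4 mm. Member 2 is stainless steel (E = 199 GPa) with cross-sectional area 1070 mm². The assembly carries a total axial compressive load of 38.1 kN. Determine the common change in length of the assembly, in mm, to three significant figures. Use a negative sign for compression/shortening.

A_1 = 211.2 mm².
Equal strain + equilibrium ⇒ each member carries load in proportion to AE: A₁E₁ = 20720000 N, A₂E₂ = 212900000 N, ΣAE = 233700000 N.
δ = PL/ΣAE = -38100·175/233700000 = -0.02854 mm.

-0.0285 mm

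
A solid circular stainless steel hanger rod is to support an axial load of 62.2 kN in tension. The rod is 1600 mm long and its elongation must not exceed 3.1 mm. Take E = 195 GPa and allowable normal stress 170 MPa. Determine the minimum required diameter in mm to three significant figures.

Required area A ≥ P/σ_allow = 62200/170 = 365.9 mm².
For a solid circular section, d ≥ √(4A/π) = 21.58 mm.
Elongation limit: A ≥ PL/(Eδ_allow) = 62200·1600/(195000·3.1) = 164.6 mm² ⇒ d ≥ 14.48 mm.
The stress limit governs.

21.6 mm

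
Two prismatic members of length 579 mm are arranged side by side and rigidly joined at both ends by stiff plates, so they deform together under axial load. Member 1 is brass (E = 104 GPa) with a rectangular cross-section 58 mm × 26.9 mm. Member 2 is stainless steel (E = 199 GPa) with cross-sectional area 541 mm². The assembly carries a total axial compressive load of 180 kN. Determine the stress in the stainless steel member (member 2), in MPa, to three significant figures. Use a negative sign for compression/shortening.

-133 MPa

A_1 = 1560 mm².
Equal strain + equilibrium ⇒ each member carries load in proportion to AE: A₁E₁ = 162300000 N, A₂E₂ = 107700000 N, ΣAE = 269900000 N.
σ₂ = P·E₂/ΣAE = -180000·199000/269900000 = -132.7 MPa.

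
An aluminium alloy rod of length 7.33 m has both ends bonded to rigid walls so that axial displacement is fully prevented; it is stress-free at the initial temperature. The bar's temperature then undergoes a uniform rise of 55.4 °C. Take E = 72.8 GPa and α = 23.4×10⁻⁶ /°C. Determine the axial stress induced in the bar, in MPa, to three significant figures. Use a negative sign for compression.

Free thermal expansion αLΔT = 23.4e-6 · 7330 · 55.4 = 9.502 mm.
The walls impose strain ε = −(9.502)/7330 = -1.2964e-03; σ = Eε = 72800 · -1.2964e-03 = -94.38 MPa.

-94.4 MPa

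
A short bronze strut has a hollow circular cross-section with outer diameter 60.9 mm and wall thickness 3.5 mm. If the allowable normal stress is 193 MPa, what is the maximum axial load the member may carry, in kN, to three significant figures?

122 kN

A = 631.1 mm².
P_max = σ_allow · A = 193 · 631.1 = 121800 N = 121.8 kN.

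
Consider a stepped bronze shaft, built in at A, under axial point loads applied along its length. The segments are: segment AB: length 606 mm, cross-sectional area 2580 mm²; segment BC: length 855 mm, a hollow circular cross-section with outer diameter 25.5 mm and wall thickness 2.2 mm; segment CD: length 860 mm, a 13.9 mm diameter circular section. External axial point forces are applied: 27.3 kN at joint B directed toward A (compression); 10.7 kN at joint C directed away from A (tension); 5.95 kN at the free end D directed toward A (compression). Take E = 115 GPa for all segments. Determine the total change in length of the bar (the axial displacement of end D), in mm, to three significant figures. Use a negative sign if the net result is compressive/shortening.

-0.120 mm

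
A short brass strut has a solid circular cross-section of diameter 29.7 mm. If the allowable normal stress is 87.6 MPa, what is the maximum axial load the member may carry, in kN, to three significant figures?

60.7 kN

A = 692.8 mm².
P_max = σ_allow · A = 87.6 · 692.8 = 60690 N = 60.69 kN.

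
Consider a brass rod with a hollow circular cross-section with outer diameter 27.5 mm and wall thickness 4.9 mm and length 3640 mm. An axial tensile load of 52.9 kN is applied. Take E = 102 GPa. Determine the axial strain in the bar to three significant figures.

A = 347.9 mm².
σ = N/A = 152.1 MPa; ε = σ/E = 152.1/102000 = 1.491e-03.

0.00149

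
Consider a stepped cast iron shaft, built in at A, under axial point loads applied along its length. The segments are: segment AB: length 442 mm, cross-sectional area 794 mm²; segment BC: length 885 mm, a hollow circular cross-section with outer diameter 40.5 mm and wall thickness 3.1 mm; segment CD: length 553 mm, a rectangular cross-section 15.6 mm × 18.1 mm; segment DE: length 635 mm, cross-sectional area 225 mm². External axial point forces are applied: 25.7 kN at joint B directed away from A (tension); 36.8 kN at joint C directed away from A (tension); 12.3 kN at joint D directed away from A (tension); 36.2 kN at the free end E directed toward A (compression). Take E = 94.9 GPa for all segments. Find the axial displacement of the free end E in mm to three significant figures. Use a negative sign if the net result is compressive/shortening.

-1.01 mm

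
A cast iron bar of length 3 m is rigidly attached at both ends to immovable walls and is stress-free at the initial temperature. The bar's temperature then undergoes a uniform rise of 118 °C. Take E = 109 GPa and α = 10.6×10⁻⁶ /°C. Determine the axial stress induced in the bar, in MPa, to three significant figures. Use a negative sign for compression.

-136 MPa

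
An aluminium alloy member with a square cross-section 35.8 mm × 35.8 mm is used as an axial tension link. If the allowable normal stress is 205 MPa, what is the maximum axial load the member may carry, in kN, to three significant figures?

A = 1282 mm².
P_max = σ_allow · A = 205 · 1282 = 262700 N = 262.7 kN.

263 kN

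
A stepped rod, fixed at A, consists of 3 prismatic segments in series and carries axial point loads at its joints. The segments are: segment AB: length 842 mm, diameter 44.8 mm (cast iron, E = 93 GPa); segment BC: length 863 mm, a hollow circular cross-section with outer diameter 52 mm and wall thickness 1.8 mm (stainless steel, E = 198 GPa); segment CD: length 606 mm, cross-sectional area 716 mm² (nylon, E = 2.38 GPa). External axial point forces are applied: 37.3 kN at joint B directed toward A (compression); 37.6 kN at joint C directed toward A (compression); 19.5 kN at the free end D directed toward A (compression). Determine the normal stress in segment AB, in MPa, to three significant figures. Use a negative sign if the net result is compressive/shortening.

-59.9 MPa

Internal axial forces (sectioning from the free end, tension +): N_CD = -19.5 kN, N_BC = -57.1 kN, N_AB = -94.4 kN.
A_AB = 1576 mm².
σ_AB = N_AB/A_AB = -94400/1576 = -59.89 MPa.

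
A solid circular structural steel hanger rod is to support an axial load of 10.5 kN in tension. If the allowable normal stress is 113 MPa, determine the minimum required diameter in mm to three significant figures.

10.9 mm

Required area A ≥ P/σ_allow = 10500/113 = 92.92 mm².
For a solid circular section, d ≥ √(4A/π) = 10.88 mm.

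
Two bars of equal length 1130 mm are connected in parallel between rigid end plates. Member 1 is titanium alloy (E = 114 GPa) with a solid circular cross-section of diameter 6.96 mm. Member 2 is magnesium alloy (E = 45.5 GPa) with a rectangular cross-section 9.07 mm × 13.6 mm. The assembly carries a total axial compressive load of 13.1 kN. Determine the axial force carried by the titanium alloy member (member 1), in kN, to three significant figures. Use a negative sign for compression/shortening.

A_1 = 38.05 mm².
A_2 = 123.4 mm².
Equal strain + equilibrium ⇒ each member carries load in proportion to AE: A₁E₁ = 4337000 N, A₂E₂ = 5613000 N, ΣAE = 9950000 N.
F₁ = P·A₁E₁/ΣAE = -13100·4337000/9950000 = -5710 N.

-5.71 kN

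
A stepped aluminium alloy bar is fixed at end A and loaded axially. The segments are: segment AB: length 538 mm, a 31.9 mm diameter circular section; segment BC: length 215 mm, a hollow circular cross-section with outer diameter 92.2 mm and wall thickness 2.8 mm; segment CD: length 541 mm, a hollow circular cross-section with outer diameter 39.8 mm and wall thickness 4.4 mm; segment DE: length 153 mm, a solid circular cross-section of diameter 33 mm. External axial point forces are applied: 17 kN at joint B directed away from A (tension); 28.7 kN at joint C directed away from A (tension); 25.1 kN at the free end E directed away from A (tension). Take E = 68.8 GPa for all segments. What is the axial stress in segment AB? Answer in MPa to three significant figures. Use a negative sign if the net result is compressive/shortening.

88.6 MPa

Internal axial forces (sectioning from the free end, tension +): N_DE = 25.1 kN, N_CD = 25.1 kN, N_BC = 53.8 kN, N_AB = 70.8 kN.
A_AB = 799.2 mm².
σ_AB = N_AB/A_AB = 70800/799.2 = 88.59 MPa.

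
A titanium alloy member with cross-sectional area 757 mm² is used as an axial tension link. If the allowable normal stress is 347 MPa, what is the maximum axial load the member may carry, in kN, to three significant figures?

P_max = σ_allow · A = 347 · 757 = 262700 N = 262.7 kN.

263 kN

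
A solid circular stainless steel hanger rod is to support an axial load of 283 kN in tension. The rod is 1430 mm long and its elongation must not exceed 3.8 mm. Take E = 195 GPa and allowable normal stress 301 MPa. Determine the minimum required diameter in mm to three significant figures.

Required area A ≥ P/σ_allow = 283000/301 = 940.2 mm².
For a solid circular section, d ≥ √(4A/π) = 34.6 mm.
Elongation limit: A ≥ PL/(Eδ_allow) = 283000·1430/(195000·3.8) = 546.1 mm² ⇒ d ≥ 26.37 mm.
The stress limit governs.

34.6 mm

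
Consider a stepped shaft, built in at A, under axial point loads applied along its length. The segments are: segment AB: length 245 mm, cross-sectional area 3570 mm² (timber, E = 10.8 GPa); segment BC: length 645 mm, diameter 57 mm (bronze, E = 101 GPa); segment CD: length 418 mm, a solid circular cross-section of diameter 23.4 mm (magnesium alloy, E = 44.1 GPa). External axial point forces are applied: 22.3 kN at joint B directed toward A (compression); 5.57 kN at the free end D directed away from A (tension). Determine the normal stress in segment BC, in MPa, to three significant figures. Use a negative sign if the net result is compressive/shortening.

2.18 MPa

Internal axial forces (sectioning from the free end, tension +): N_CD = 5.57 kN, N_BC = 5.57 kN, N_AB = -16.73 kN.
A_BC = 2552 mm².
σ_BC = N_BC/A_BC = 5570/2552 = 2.183 MPa.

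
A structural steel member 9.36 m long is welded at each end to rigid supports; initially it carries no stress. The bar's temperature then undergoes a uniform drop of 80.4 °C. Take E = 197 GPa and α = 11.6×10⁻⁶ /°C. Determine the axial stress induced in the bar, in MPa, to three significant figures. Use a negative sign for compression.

184 MPa

Free thermal expansion αLΔT = 11.6e-6 · 9360 · -80.4 = -8.73 mm.
The walls impose strain ε = −(-8.73)/9360 = 9.3264e-04; σ = Eε = 197000 · 9.3264e-04 = 183.7 MPa.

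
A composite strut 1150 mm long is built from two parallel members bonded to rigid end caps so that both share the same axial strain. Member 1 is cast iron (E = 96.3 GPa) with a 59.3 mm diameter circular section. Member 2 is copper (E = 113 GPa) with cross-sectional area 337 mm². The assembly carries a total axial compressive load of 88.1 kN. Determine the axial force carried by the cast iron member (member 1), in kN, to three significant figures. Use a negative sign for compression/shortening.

A_1 = 2762 mm².
Equal strain + equilibrium ⇒ each member carries load in proportion to AE: A₁E₁ = 266000000 N, A₂E₂ = 38080000 N, ΣAE = 304000000 N.
F₁ = P·A₁E₁/ΣAE = -88100·266000000/304000000 = -77070 N.

-77.1 kN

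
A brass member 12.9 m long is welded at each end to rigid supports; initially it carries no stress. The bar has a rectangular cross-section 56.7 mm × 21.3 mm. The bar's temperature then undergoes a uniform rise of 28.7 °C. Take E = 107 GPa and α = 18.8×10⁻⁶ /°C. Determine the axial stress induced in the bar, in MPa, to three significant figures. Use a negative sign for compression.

Free thermal expansion αLΔT = 18.8e-6 · 12900 · 28.7 = 6.96 mm.
The walls impose strain ε = −(6.96)/12900 = -5.3956e-04; σ = Eε = 107000 · -5.3956e-04 = -57.73 MPa.

-57.7 MPa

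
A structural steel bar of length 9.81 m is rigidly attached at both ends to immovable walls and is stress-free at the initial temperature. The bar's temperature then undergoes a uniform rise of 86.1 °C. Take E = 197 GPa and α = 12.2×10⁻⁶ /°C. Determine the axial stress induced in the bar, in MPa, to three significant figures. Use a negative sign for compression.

Free thermal expansion αLΔT = 12.2e-6 · 9810 · 86.1 = 10.3 mm.
The walls impose strain ε = −(10.3)/9810 = -1.0504e-03; σ = Eε = 197000 · -1.0504e-03 = -206.9 MPa.

-207 MPa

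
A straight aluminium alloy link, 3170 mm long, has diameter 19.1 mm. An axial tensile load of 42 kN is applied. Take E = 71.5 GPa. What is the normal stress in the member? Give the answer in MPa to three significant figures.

147 MPa

A = 286.5 mm².
σ = N/A = 42000/286.5 = 146.6 MPa.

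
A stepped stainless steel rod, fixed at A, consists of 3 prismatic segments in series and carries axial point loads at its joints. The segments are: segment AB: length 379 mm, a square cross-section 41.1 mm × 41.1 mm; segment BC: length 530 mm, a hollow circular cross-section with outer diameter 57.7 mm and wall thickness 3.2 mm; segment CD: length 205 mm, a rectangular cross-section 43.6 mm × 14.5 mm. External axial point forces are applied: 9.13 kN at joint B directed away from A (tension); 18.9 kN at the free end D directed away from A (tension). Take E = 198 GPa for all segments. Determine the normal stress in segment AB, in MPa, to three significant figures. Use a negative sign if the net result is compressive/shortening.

Internal axial forces (sectioning from the free end, tension +): N_CD = 18.9 kN, N_BC = 18.9 kN, N_AB = 28.03 kN.
A_AB = 1689 mm².
σ_AB = N_AB/A_AB = 28030/1689 = 16.59 MPa.

16.6 MPa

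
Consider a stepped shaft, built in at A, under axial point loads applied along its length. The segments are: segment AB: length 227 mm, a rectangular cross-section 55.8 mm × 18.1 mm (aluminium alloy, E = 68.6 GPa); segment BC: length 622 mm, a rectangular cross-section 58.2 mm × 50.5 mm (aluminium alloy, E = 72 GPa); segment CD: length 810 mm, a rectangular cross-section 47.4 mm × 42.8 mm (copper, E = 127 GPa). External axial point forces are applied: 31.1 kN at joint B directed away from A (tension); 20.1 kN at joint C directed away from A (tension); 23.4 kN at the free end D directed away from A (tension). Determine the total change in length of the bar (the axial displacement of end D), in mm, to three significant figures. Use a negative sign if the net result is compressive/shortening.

Internal axial forces (sectioning from the free end, tension +): N_CD = 23.4 kN, N_BC = 43.5 kN, N_AB = 74.6 kN.
A_AB = 1010 mm².
A_BC = 2939 mm².
A_CD = 2029 mm².
δ_AB = 74600·227/(1010·68600) = 0.2444 mm
δ_BC = 43500·622/(2939·72000) = 0.1279 mm
δ_CD = 23400·810/(2029·127000) = 0.07357 mm
δ = Σδ_i = 0.4458 mm.

0.446 mm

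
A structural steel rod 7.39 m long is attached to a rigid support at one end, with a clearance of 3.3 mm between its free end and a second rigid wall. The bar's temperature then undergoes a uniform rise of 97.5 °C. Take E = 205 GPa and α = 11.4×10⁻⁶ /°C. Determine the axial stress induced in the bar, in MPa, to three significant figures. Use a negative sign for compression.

Free thermal expansion αLΔT = 11.4e-6 · 7390 · 97.5 = 8.214 mm.
The walls engage after the gap closes; constrained expansion = 8.214 − 3.3 = 4.914 mm.
The walls impose strain ε = −(4.914)/7390 = -6.6495e-04; σ = Eε = 205000 · -6.6495e-04 = -136.3 MPa.

-136 MPa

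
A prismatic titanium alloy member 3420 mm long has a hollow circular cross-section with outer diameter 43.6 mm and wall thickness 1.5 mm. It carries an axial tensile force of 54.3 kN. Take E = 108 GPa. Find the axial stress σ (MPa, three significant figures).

274 MPa

A = 198.4 mm².
σ = N/A = 54300/198.4 = 273.7 MPa.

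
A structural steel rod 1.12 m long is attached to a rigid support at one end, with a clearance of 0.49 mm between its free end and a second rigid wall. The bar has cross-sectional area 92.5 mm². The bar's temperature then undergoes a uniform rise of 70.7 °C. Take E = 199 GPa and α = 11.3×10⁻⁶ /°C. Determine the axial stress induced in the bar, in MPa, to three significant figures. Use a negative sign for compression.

-71.9 MPa

Free thermal expansion αLΔT = 11.3e-6 · 1120 · 70.7 = 0.8948 mm.
The walls engage after the gap closes; constrained expansion = 0.8948 − 0.49 = 0.4048 mm.
The walls impose strain ε = −(0.4048)/1120 = -3.6141e-04; σ = Eε = 199000 · -3.6141e-04 = -71.92 MPa.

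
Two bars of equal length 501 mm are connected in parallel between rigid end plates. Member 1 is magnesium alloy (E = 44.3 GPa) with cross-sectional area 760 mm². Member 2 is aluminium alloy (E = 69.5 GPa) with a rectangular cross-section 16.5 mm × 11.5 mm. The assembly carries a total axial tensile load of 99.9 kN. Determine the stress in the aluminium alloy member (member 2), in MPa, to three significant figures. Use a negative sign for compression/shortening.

A_2 = 189.8 mm².
Equal strain + equilibrium ⇒ each member carries load in proportion to AE: A₁E₁ = 33670000 N, A₂E₂ = 13190000 N, ΣAE = 46860000 N.
σ₂ = P·E₂/ΣAE = 99900·69500/46860000 = 148.2 MPa.

148 MPa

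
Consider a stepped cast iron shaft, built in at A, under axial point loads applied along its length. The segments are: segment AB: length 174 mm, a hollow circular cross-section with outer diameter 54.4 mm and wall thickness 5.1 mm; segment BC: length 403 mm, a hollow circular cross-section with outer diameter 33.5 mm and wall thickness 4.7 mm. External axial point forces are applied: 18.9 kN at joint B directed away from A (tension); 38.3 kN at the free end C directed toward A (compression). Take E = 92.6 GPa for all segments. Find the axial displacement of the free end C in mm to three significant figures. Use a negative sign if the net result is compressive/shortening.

-0.438 mm

Internal axial forces (sectioning from the free end, tension +): N_BC = -38.3 kN, N_AB = -19.4 kN.
A_AB = 789.9 mm².
A_BC = 425.2 mm².
δ_AB = -19400·174/(789.9·92600) = -0.04615 mm
δ_BC = -38300·403/(425.2·92600) = -0.392 mm
δ = Σδ_i = -0.4381 mm.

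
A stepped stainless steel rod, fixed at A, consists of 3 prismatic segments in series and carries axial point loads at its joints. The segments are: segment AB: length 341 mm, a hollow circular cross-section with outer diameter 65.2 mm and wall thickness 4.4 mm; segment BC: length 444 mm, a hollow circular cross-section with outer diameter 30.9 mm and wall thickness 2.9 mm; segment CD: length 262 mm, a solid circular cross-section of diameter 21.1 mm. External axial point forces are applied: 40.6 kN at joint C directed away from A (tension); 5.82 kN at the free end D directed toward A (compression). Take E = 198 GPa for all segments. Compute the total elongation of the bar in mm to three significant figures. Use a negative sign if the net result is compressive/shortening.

0.355 mm

Internal axial forces (sectioning from the free end, tension +): N_CD = -5.82 kN, N_BC = 34.78 kN, N_AB = 34.78 kN.
A_AB = 840.4 mm².
A_BC = 255.1 mm².
A_CD = 349.7 mm².
δ_AB = 34780·341/(840.4·198000) = 0.07127 mm
δ_BC = 34780·444/(255.1·198000) = 0.3057 mm
δ_CD = -5820·262/(349.7·198000) = -0.02202 mm
δ = Σδ_i = 0.355 mm.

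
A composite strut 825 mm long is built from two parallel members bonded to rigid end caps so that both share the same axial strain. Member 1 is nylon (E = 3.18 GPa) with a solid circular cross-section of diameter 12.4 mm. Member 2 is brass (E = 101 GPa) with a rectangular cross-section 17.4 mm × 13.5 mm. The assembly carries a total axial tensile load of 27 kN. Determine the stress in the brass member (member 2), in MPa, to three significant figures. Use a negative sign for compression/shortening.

113 MPa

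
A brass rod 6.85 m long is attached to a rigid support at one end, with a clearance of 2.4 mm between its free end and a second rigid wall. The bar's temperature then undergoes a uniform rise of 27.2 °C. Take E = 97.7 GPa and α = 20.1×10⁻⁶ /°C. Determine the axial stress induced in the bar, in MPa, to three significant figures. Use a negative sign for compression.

Free thermal expansion αLΔT = 20.1e-6 · 6850 · 27.2 = 3.745 mm.
The walls engage after the gap closes; constrained expansion = 3.745 − 2.4 = 1.345 mm.
The walls impose strain ε = −(1.345)/6850 = -1.9636e-04; σ = Eε = 97700 · -1.9636e-04 = -19.18 MPa.

-19.2 MPa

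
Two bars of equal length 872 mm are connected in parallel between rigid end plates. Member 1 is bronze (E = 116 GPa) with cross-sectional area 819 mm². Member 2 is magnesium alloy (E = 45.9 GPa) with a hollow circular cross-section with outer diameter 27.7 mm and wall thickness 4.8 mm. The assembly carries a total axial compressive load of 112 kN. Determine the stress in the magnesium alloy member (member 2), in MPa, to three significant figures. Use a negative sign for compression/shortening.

-46.4 MPa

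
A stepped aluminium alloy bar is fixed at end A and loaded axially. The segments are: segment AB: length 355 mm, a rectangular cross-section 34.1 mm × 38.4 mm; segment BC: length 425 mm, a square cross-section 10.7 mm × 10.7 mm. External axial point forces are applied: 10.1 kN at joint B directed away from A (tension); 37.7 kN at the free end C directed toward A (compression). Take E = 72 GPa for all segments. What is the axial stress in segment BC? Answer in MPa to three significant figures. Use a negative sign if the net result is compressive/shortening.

Internal axial forces (sectioning from the free end, tension +): N_BC = -37.7 kN, N_AB = -27.6 kN.
A_BC = 114.5 mm².
σ_BC = N_BC/A_BC = -37700/114.5 = -329.3 MPa.

-329 MPa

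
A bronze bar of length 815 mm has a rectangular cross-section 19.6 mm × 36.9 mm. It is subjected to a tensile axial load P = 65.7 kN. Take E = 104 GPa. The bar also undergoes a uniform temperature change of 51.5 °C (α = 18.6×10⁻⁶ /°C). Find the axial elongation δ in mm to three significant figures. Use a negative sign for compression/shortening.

1.49 mm

A = 723.2 mm².
δ_mech = NL/(AE) = 65700·815/(723.2·104000) = 0.7119 mm.
δ_thermal = αLΔT = 18.6e-6·815·51.5 = 0.7807 mm.
δ = δ_mech + δ_thermal = 1.493 mm.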